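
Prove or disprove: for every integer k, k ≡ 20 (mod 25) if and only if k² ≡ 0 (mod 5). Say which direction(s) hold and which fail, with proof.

[⇒] Suppose k ≡ 20 (mod 25). Then k² ≡ 20² = 400 (mod 25), and since 5 ∣ 25, also k² ≡ 0 (mod 5).

[⇐] This fails: take k = 0. Then 0² = 0 ≡ 0 (mod 5), yet 0 ≡ 0 (mod 25), not 20.

Not equivalent: only (⇒) holds.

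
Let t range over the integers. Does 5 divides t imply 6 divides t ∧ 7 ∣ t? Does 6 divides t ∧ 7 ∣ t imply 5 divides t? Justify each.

Forward direction. This fails: take t = 5. Certainly 5 ∣ 5, but 6 ∤ 5.

Converse. This fails: take t = 42. Both 6 ∣ 42 and 7 ∣ 42, yet 42 is not a multiple of 5 (since 42 = 8·5 + 2), so 5 ∤ 42.

Neither implication holds.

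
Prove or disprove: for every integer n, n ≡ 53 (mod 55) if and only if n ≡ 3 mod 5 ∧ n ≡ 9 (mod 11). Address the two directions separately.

Forward direction. Suppose n ≡ 53 (mod 55); write n = 55j + 53. Since 5 ∣ 55, reducing mod 5 gives n ≡ 53 ≡ 3 (mod 5); since 11 ∣ 55, reducing mod 11 gives n ≡ 53 ≡ 9 (mod 11).

Converse. If n ≡ 3 (mod 5) and n ≡ 9 (mod 11), then by the Chinese remainder theorem n ≡ 53 (mod 55). This is exactly n ≡ 53 (mod 55).

Equivalent; both directions hold.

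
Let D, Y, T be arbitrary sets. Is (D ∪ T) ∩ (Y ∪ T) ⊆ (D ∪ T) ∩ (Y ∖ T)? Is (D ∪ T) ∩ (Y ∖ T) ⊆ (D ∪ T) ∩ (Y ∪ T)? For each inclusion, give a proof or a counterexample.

(⊆) This inclusion fails. Take D = ∅, Y = ∅, T = {1}; then 1 ∈ (D ∪ T) ∩ (Y ∪ T) but 1 ∉ (D ∪ T) ∩ (Y ∖ T).

(⊇) Let x ∈ (D ∪ T) ∩ (Y ∖ T). Then x ∈ D ∩ Y and x ∉ T, from which x ∈ (D ∪ T) ∩ (Y ∪ T).

(⊆) fails; (⊇) holds.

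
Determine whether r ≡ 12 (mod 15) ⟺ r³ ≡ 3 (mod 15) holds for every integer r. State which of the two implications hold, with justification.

Equivalent; both directions hold.

(⟹) Suppose r ≡ 12 (mod 15). Write r = 15j + 12. Then (15j + 12)³ = 3375j³ + 8100j² + 6480j + 1728 = 15(225j³ + 540j² + 432j + 115) + 3, so r³ ≡ 3 (mod 15).

(⟸) Conversely, suppose r³ ≡ 3 (mod 15). The only residue r in {0, …, 14} with r³ ≡ 3 (mod 15) is r = 12, so r ≡ 12 (mod 15).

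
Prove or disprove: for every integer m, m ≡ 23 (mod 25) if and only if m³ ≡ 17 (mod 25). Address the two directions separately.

(←) Suppose m³ ≡ 17 (mod 25). The only residue r in {0, …, 24} with r³ ≡ 17 (mod 25) is r = 23, so m ≡ 23 (mod 25).

(→) Suppose m ≡ 23 (mod 25). Write m = 25j + 23. Then (25j + 23)³ = 15625j³ + 43125j² + 39675j + 12167 = 25(625j³ + 1725j² + 1587j + 486) + 17, so m³ ≡ 17 (mod 25).

The biconditional holds.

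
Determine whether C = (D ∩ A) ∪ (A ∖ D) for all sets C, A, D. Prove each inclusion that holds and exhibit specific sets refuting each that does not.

Forward inclusion. This inclusion fails. Take C = {1}, A = ∅, D = ∅; then 1 ∈ C but 1 ∉ (D ∩ A) ∪ (A ∖ D).

Reverse inclusion. This inclusion fails. Take C = ∅, A = {1}, D = ∅; then 1 ∈ (D ∩ A) ∪ (A ∖ D) but 1 ∉ C.

Both inclusions fail.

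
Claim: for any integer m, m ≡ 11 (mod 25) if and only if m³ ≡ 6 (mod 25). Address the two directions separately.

(⟹) Suppose m ≡ 11 (mod 25). Write m = 25j + 11. Then (25j + 11)³ = 15625j³ + 20625j² + 9075j + 1331 = 25(625j³ + 825j² + 363j + 53) + 6, so m³ ≡ 6 (mod 25).

(⟸) Conversely, suppose m³ ≡ 6 (mod 25). The only residue r in {0, …, 24} with r³ ≡ 6 (mod 25) is r = 11, so m ≡ 11 (mod 25).

Equivalent; both directions hold.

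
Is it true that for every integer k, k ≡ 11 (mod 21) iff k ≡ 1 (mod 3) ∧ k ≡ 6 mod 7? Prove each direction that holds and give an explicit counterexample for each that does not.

Neither implication holds.

(⟹) This fails: k = 11 gives 11 ≡ 11 (mod 21) but 11 ≡ 2 (mod 3), so the conjunction on the right does not hold.

(⟸) This fails: k = 13 satisfies both congruences on the right (13 ≡ 1 mod 3 and 13 ≡ 6 mod 7) yet 13 ≡ 13 (mod 21), not 11.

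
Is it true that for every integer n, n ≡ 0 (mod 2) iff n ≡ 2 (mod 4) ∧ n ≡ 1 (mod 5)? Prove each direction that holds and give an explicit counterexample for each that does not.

Only the reverse direction holds.

(⇐) If n ≡ 2 (mod 4) and n ≡ 1 (mod 5), then by the Chinese remainder theorem n ≡ 6 (mod 20). Since 6 ≡ 0 (mod 2) and 2 ∣ 20, we get n ≡ 0 (mod 2).

(⇒) This fails: n = 0 gives 0 ≡ 0 (mod 2) but 0 ≡ 0 (mod 4), so the conjunction on the right does not hold.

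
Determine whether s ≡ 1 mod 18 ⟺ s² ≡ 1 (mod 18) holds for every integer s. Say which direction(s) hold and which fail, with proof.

Not equivalent: only (⇒) holds.

Converse. This fails: take s = 17. Then 17² = 289 ≡ 1 (mod 18), yet 17 ≡ 17 (mod 18), not 1.

Forward direction. Suppose s ≡ 1 mod 18. Write s = 18j + 1. Then (18j + 1)² = 324j² + 36j + 1 = 18(18j² + 2j) + 1, so s² ≡ 1 (mod 18).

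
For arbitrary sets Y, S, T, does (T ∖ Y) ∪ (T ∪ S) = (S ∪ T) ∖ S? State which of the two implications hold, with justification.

(⊆) This inclusion fails. Take Y = ∅, S = {1}, T = ∅; then 1 ∈ (T ∖ Y) ∪ (T ∪ S) but 1 ∉ (S ∪ T) ∖ S.

(⊇) Let x ∈ (S ∪ T) ∖ S. Then either x ∈ T and x ∉ Y, S; or x ∈ Y ∩ T and x ∉ S. In each case x ∈ (T ∖ Y) ∪ (T ∪ S), so (S ∪ T) ∖ S ⊆ (T ∖ Y) ∪ (T ∪ S).

The sets are not equal: only the reverse inclusion holds.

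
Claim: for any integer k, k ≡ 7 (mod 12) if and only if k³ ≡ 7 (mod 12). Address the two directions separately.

Both directions hold; the statement is true.

[⇒] Suppose k ≡ 7 (mod 12). Write k = 12j + 7. Then (12j + 7)³ = 1728j³ + 3024j² + 1764j + 343 = 12(144j³ + 252j² + 147j + 28) + 7, so k³ ≡ 7 (mod 12).

[⇐] Conversely, suppose k³ ≡ 7 (mod 12). The only residue r in {0, …, 11} with r³ ≡ 7 (mod 12) is r = 7, so k ≡ 7 (mod 12).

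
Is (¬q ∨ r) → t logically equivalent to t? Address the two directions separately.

(⇒) fails; (⇐) holds.

(⇒) This fails. Under r = F, q = T, t = F, the left side is true but the right side is false.

(⇐) Assume the antecedent. If r is true, the antecedent forces (r = T, q = F, t = T) or (r = T, q = T, t = T), and (¬q ∨ r) → t holds there. If r is false, the antecedent forces (r = F, q = F, t = T) or (r = F, q = T, t = T), and (¬q ∨ r) → t holds there. Either way (¬q ∨ r) → t holds.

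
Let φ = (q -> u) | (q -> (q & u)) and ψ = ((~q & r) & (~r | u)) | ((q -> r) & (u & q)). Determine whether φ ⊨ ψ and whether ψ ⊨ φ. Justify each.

Only the converse holds.

Forward direction. This fails. Under u = F, r = F, q = F, the left side is true but the right side is false.

Converse. Assume the antecedent. If u is true, (q -> u) | (q -> (q & u)) reduces to true regardless of the other variables. If u is false, the antecedent cannot hold. Either way (q -> u) | (q -> (q & u)) holds.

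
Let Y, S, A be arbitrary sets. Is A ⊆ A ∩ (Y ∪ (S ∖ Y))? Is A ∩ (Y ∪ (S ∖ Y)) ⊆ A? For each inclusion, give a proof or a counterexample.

(⊆) fails; (⊇) holds.

(⟹) This inclusion fails. Take Y = ∅, S = ∅, A = {1}; then 1 ∈ A but 1 ∉ A ∩ (Y ∪ (S ∖ Y)).

(⟸) Let x ∈ A ∩ (Y ∪ (S ∖ Y)). Then either x ∈ Y ∩ A and x ∉ S; or x ∈ S ∩ A and x ∉ Y; or x ∈ Y ∩ S ∩ A. In each case x ∈ A, so A ∩ (Y ∪ (S ∖ Y)) ⊆ A.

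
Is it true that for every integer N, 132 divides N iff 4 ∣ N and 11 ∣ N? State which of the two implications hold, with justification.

Not equivalent: only (⇒) holds.

Forward direction. If 132 ∣ N, write N = 132q. Since 132 = 33·4, N = 4·(33q), so 4 ∣ N; and since 132 = 12·11, N = 11·(12q), so 11 ∣ N.

Converse. This fails: take N = 44. Both 4 ∣ 44 and 11 ∣ 44, yet 44 is not a multiple of 132 (since 44 = 0·132 + 44), so 132 ∤ 44.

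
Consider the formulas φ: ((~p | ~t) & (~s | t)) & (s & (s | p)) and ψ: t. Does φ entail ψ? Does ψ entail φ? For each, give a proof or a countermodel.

Only the forward implication holds.

(⟸) This fails. Under p = F, t = T, s = F, the left side is false but the right side is true.

(⟹) Assume the antecedent. If p is true, the antecedent cannot hold. If p is false, the antecedent forces (p = F, t = T, s = T), and t holds there. Either way t holds.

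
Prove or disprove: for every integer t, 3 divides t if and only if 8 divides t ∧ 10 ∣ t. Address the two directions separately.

(⟹) This fails: take t = 3. Certainly 3 ∣ 3, but 8 ∤ 3.

(⟸) This fails: take t = 40. Both 8 ∣ 40 and 10 ∣ 40, yet 40 is not a multiple of 3 (since 40 = 13·3 + 1), so 3 ∤ 40.

Neither implication holds.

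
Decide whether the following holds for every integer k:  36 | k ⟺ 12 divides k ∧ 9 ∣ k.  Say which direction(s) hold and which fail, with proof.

(⟹) If 36 ∣ k, write k = 36q. Since 36 = 3·12, k = 12·(3q), so 12 ∣ k; and since 36 = 4·9, k = 9·(4q), so 9 ∣ k.

(⟸) Suppose 12 ∣ k and 9 ∣ k. Any common multiple of 12 and 9 is a multiple of their lcm; here lcm(12, 9) = 12·9/gcd(12, 9) = 108/3 = 36, so 36 ∣ k.

Equivalent; both directions hold.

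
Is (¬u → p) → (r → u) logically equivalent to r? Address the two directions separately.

Both directions fail.

(⇒) This fails. Under u = F, r = F, p = F, the left side is true but the right side is false.

(⇐) This fails. Under u = F, r = T, p = T, the left side is false but the right side is true.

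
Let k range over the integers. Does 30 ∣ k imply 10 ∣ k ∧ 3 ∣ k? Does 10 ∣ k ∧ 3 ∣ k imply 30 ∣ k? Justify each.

Both directions hold; the statement is true.

Forward direction. If 30 ∣ k, write k = 30q. Since 30 = 3·10, k = 10·(3q), so 10 ∣ k; and since 30 = 10·3, k = 3·(10q), so 3 ∣ k.

Converse. Suppose 10 ∣ k and 3 ∣ k. Any common multiple of 10 and 3 is a multiple of their lcm; here gcd(10, 3) = 1, so lcm(10, 3) = 10·3 = 30, so 30 ∣ k.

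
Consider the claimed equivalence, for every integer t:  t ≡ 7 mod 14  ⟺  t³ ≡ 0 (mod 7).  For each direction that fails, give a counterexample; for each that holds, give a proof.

The forward direction holds; the converse fails.

[⇒] Suppose t ≡ 7 (mod 14). Then t³ ≡ 7³ = 343 (mod 14), and since 7 ∣ 14, also t³ ≡ 0 (mod 7).

[⇐] This fails: take t = 0. Then 0³ = 0 ≡ 0 (mod 7), yet 0 ≡ 0 (mod 14), not 7.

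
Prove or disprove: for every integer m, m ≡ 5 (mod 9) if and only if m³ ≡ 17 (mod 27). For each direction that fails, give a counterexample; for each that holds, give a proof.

Forward direction. Suppose m ≡ 5 (mod 9). Working modulo 27, m ∈ {5, 14, 23}; for each such r, r³ ≡ 17 (mod 27).

Converse. The residues r modulo 27 with r³ ≡ 17 (mod 27) are exactly {5, 14, 23}, and each is ≡ 5 (mod 9).

Both implications hold.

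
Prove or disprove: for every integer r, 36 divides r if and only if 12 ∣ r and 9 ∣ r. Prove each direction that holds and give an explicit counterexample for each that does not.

Both directions hold.

[⇒] If 36 ∣ r, write r = 36q. Since 36 = 3·12, r = 12·(3q), so 12 ∣ r; and since 36 = 4·9, r = 9·(4q), so 9 ∣ r.

[⇐] Suppose 12 ∣ r and 9 ∣ r. Any common multiple of 12 and 9 is a multiple of their lcm; here lcm(12, 9) = 12·9/gcd(12, 9) = 108/3 = 36, so 36 ∣ r.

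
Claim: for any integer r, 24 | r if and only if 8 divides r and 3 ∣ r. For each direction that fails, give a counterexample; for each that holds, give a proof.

(⇒) If 24 ∣ r, write r = 24q. Since 24 = 3·8, r = 8·(3q), so 8 ∣ r; and since 24 = 8·3, r = 3·(8q), so 3 ∣ r.

(⇐) Suppose 8 ∣ r and 3 ∣ r. Any common multiple of 8 and 3 is a multiple of their lcm; here gcd(8, 3) = 1, so lcm(8, 3) = 8·3 = 24, so 24 ∣ r.

Both directions hold.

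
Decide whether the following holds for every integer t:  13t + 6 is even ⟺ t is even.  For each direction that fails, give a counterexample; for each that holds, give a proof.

Both implications hold.

(⟹) Suppose 13t + 6 is even. Since 13 is odd, 13t and t have the same parity, so 13t + 6 ≡ t + 6 (mod 2). As 6 is even, 13t + 6 is even exactly when t is even. Thus t is even.

(⟸) Conversely, suppose t is even; write t = 2j. Then 13t + 6 = 13·(2j) + 6 = 2·13j + 6, which is even.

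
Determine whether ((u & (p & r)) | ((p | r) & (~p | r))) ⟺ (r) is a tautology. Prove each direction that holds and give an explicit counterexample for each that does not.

(⟹) Assume the antecedent. If p is true, the antecedent forces (p = T, r = T, u = F) or (p = T, r = T, u = T), and r holds there. If p is false, the antecedent forces (p = F, r = T, u = F) or (p = F, r = T, u = T), and r holds there. Either way r holds.

(⟸) Assume the antecedent. If p is true, the antecedent forces (p = T, r = T, u = F) or (p = T, r = T, u = T), and the consequent holds there. If p is false, the antecedent forces (p = F, r = T, u = F) or (p = F, r = T, u = T), and the consequent holds there. Either way the consequent holds.

Both directions hold.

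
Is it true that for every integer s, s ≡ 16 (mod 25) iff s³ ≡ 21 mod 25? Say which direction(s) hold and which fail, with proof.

[⇒] Suppose s ≡ 16 (mod 25). Write s = 25j + 16. Then (25j + 16)³ = 15625j³ + 30000j² + 19200j + 4096 = 25(625j³ + 1200j² + 768j + 163) + 21, so s³ ≡ 21 (mod 25).

[⇐] Conversely, suppose s³ ≡ 21 (mod 25). The only residue r in {0, …, 24} with r³ ≡ 21 (mod 25) is r = 16, so s ≡ 16 (mod 25).

The biconditional holds.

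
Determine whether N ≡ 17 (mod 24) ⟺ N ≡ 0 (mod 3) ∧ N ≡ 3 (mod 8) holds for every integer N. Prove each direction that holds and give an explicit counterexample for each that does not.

(⇒) This fails: N = 17 gives 17 ≡ 17 (mod 24) but 17 ≡ 2 (mod 3), so the conjunction on the right does not hold.

(⇐) This fails: N = 3 satisfies both congruences on the right (3 ≡ 0 mod 3 and 3 ≡ 3 mod 8) yet 3 ≡ 3 (mod 24), not 17.

Neither direction holds.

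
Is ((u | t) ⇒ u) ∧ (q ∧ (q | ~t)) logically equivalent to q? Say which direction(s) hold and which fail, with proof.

Converse. This fails. Under t = T, q = T, u = F, the left side is false but the right side is true.

Forward direction. Assume the antecedent. If t is true, the antecedent forces (t = T, q = T, u = T), and q holds there. If t is false, the antecedent forces (t = F, q = T, u = F) or (t = F, q = T, u = T), and q holds there. Either way q holds.

The forward direction holds; the converse fails.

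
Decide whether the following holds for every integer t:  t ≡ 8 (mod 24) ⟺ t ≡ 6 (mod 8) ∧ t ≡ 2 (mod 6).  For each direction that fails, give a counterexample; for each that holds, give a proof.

(⇒) fails and (⇐) fails.

(⇒) This fails: t = 8 gives 8 ≡ 8 (mod 24) but 8 ≡ 0 (mod 8), so the conjunction on the right does not hold.

(⇐) This fails: t = 14 satisfies both congruences on the right (14 ≡ 6 mod 8 and 14 ≡ 2 mod 6) yet 14 ≡ 14 (mod 24), not 8.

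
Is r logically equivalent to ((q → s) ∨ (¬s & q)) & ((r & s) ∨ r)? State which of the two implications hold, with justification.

The biconditional holds.

(⟹) Assume the antecedent. If q is true, the antecedent forces (q = T, s = F, r = T) or (q = T, s = T, r = T), and the consequent holds there. If q is false, the antecedent forces (q = F, s = F, r = T) or (q = F, s = T, r = T), and the consequent holds there. Either way the consequent holds.

(⟸) Assume the antecedent. If q is true, the antecedent forces (q = T, s = F, r = T) or (q = T, s = T, r = T), and r holds there. If q is false, the antecedent forces (q = F, s = F, r = T) or (q = F, s = T, r = T), and r holds there. Either way r holds.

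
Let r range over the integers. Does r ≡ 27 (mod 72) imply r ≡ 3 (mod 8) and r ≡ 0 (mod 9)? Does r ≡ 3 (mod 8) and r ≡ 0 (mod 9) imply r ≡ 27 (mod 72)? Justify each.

Forward direction. Suppose r ≡ 27 (mod 72); write r = 72j + 27. Since 8 ∣ 72, reducing mod 8 gives r ≡ 27 ≡ 3 (mod 8); since 9 ∣ 72, reducing mod 9 gives r ≡ 27 ≡ 0 (mod 9).

Converse. If r ≡ 3 (mod 8) and r ≡ 0 (mod 9), then by the Chinese remainder theorem r ≡ 27 (mod 72). This is exactly r ≡ 27 (mod 72).

Both implications hold.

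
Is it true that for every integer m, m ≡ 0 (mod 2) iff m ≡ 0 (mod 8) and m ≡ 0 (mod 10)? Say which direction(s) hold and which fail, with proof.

[⇒] This fails: m = 2 gives 2 ≡ 0 (mod 2) but 2 ≡ 2 (mod 8), so the conjunction on the right does not hold.

[⇐] Conversely, if m ≡ 0 (mod 8) and m ≡ 0 (mod 10), then by the Chinese remainder theorem m ≡ 0 (mod 40). Since 0 ≡ 0 (mod 2) and 2 ∣ 40, we get m ≡ 0 (mod 2).

Not equivalent: only (⇐) holds.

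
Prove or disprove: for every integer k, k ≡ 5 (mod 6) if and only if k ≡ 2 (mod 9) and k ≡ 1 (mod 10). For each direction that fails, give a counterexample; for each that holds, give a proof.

Only the reverse direction holds.

[⇒] This fails: k = 65 gives 65 ≡ 5 (mod 6) but 65 ≡ 5 (mod 10), so the conjunction on the right does not hold.

[⇐] Conversely, if k ≡ 2 (mod 9) and k ≡ 1 (mod 10), then by the Chinese remainder theorem k ≡ 11 (mod 90). Since 11 ≡ 5 (mod 6) and 6 ∣ 90, we get k ≡ 5 (mod 6).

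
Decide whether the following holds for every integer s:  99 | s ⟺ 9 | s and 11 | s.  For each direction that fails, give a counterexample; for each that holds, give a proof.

The biconditional holds.

[⇒] If 99 ∣ s, write s = 99q. Since 99 = 11·9, s = 9·(11q), so 9 ∣ s; and since 99 = 9·11, s = 11·(9q), so 11 ∣ s.

[⇐] Suppose 9 ∣ s and 11 ∣ s. Any common multiple of 9 and 11 is a multiple of their lcm; here gcd(9, 11) = 1, so lcm(9, 11) = 9·11 = 99, so 99 ∣ s.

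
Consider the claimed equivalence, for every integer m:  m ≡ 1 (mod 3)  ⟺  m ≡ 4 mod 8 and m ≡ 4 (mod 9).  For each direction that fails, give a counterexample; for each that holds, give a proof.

(⇒) This fails: m = 1 gives 1 ≡ 1 (mod 3) but 1 ≡ 1 (mod 8), so the conjunction on the right does not hold.

(⇐) Conversely, if m ≡ 4 (mod 8) and m ≡ 4 (mod 9), then by the Chinese remainder theorem m ≡ 4 (mod 72). Since 4 ≡ 1 (mod 3) and 3 ∣ 72, we get m ≡ 1 (mod 3).

The forward direction fails; the converse holds.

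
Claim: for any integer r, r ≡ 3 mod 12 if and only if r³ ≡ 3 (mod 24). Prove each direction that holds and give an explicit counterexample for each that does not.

(⟸) The residues r modulo 24 with r³ ≡ 3 (mod 24) are exactly {3}, and each is ≡ 3 (mod 12).

(⟹) This fails: take r = 15. Then 15 ≡ 3 (mod 12), but 15³ = 3375 ≡ 15 (mod 24), not 3.

Not equivalent: only (⇐) holds.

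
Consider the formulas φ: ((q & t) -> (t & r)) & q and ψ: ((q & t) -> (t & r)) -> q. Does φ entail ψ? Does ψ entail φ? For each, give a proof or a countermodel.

Only the forward direction holds.

Forward direction. Assume the antecedent. If r is true, the antecedent forces (r = T, q = T, t = F) or (r = T, q = T, t = T), and ((q & t) -> (t & r)) -> q holds there. If r is false, the antecedent forces (r = F, q = T, t = F), and ((q & t) -> (t & r)) -> q holds there. Either way ((q & t) -> (t & r)) -> q holds.

Converse. This fails. Under r = F, q = T, t = T, the left side is false but the right side is true.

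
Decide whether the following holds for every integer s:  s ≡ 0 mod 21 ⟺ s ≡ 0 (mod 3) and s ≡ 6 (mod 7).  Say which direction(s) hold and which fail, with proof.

Neither implication holds.

(→) This fails: s = 0 gives 0 ≡ 0 (mod 21) but 0 ≡ 0 (mod 7), so the conjunction on the right does not hold.

(←) This fails: s = 6 satisfies both congruences on the right (6 ≡ 0 mod 3 and 6 ≡ 6 mod 7) yet 6 ≡ 6 (mod 21), not 0.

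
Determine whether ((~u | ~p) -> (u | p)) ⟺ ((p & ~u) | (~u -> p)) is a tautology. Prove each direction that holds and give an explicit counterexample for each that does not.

(←) Assume the antecedent. If p is true, (~u | ~p) -> (u | p) reduces to true regardless of the other variables. If p is false, the antecedent forces (p = F, u = T), and (~u | ~p) -> (u | p) holds there. Either way (~u | ~p) -> (u | p) holds.

(→) Assume the antecedent. If p is true, (p & ~u) | (~u -> p) reduces to true regardless of the other variables. If p is false, the antecedent forces (p = F, u = T), and (p & ~u) | (~u -> p) holds there. Either way (p & ~u) | (~u -> p) holds.

Both directions hold.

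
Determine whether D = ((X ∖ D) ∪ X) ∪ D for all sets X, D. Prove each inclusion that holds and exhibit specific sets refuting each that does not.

The sets are not equal: only the forward inclusion holds.

(⊆) Let x ∈ D. Then either x ∈ D and x ∉ X; or x ∈ X ∩ D. In each case x ∈ ((X ∖ D) ∪ X) ∪ D, so D ⊆ ((X ∖ D) ∪ X) ∪ D.

(⊇) This inclusion fails. Take X = {1}, D = ∅; then 1 ∈ ((X ∖ D) ∪ X) ∪ D but 1 ∉ D.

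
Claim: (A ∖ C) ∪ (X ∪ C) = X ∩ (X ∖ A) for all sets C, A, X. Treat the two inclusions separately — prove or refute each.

Forward inclusion. This inclusion fails. Take C = {1}, A = ∅, X = ∅; then 1 ∈ (A ∖ C) ∪ (X ∪ C) but 1 ∉ X ∩ (X ∖ A).

Reverse inclusion. Let x ∈ X ∩ (X ∖ A). Then either x ∈ X and x ∉ C, A; or x ∈ C ∩ X and x ∉ A. In each case x ∈ (A ∖ C) ∪ (X ∪ C), so X ∩ (X ∖ A) ⊆ (A ∖ C) ∪ (X ∪ C).

The sets are not equal: only the reverse inclusion holds.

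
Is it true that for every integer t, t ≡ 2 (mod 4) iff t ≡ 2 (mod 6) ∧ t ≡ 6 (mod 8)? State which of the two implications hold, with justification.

The forward direction fails; the converse holds.

(→) This fails: t = 2 gives 2 ≡ 2 (mod 4) but 2 ≡ 2 (mod 8), so the conjunction on the right does not hold.

(←) Conversely, if t ≡ 2 (mod 6) and t ≡ 6 (mod 8), then by the Chinese remainder theorem t ≡ 14 (mod 24). Since 14 ≡ 2 (mod 4) and 4 ∣ 24, we get t ≡ 2 (mod 4).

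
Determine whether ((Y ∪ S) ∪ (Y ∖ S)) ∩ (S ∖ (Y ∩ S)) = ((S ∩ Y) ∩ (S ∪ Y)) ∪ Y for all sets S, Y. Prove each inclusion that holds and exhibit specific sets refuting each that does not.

(⊆) fails and (⊇) fails.

Forward inclusion. This inclusion fails. Take S = {1}, Y = ∅; then 1 ∈ ((Y ∪ S) ∪ (Y ∖ S)) ∩ (S ∖ (Y ∩ S)) but 1 ∉ ((S ∩ Y) ∩ (S ∪ Y)) ∪ Y.

Reverse inclusion. This inclusion fails. Take S = ∅, Y = {1}; then 1 ∈ ((S ∩ Y) ∩ (S ∪ Y)) ∪ Y but 1 ∉ ((Y ∪ S) ∪ (Y ∖ S)) ∩ (S ∖ (Y ∩ S)).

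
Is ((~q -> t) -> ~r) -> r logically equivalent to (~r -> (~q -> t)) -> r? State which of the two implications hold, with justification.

Not equivalent: only (⇒) holds.

[⇐] This fails. Under r = F, q = F, t = F, the left side is false but the right side is true.

[⇒] Assume the antecedent. If r is true, (~r -> (~q -> t)) -> r reduces to true regardless of the other variables. If r is false, the antecedent cannot hold. Either way (~r -> (~q -> t)) -> r holds.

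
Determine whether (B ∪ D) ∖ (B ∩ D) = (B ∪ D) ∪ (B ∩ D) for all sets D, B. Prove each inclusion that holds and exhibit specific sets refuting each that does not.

Reverse inclusion. This inclusion fails. Take D = {1}, B = {1}; then 1 ∈ (B ∪ D) ∪ (B ∩ D) but 1 ∉ (B ∪ D) ∖ (B ∩ D).

Forward inclusion. Let x ∈ (B ∪ D) ∖ (B ∩ D). Then either x ∈ D and x ∉ B; or x ∈ B and x ∉ D. In each case x ∈ (B ∪ D) ∪ (B ∩ D), so (B ∪ D) ∖ (B ∩ D) ⊆ (B ∪ D) ∪ (B ∩ D).

The sets are not equal: only the forward inclusion holds.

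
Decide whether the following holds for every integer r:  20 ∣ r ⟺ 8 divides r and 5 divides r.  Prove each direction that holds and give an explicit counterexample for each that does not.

Only the reverse direction holds.

[⇒] This fails: take r = 20. Certainly 20 ∣ 20, but 8 ∤ 20.

[⇐] Suppose 8 ∣ r and 5 ∣ r. Any common multiple of 8 and 5 is a multiple of their lcm; here gcd(8, 5) = 1, so lcm(8, 5) = 8·5 = 40, so 40 ∣ r. Since 20 ∣ 40, it follows that 20 ∣ r.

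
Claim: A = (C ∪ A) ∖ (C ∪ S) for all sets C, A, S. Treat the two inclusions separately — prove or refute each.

(⊆) This inclusion fails. Take C = {1}, A = {1}, S = ∅; then 1 ∈ A but 1 ∉ (C ∪ A) ∖ (C ∪ S).

(⊇) Let x ∈ (C ∪ A) ∖ (C ∪ S). Then x ∈ A and x ∉ C, S, from which x ∈ A.

Only the reverse inclusion holds.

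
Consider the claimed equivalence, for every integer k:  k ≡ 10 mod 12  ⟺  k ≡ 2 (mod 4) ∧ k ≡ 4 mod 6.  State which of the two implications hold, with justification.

Forward direction. Suppose k ≡ 10 (mod 12); write k = 12j + 10. Since 4 ∣ 12, reducing mod 4 gives k ≡ 10 ≡ 2 (mod 4); since 6 ∣ 12, reducing mod 6 gives k ≡ 10 ≡ 4 (mod 6).

Converse. If k ≡ 2 (mod 4) and k ≡ 4 (mod 6), then by the Chinese remainder theorem k ≡ 10 (mod 12). This is exactly k ≡ 10 (mod 12).

Equivalent; both directions hold.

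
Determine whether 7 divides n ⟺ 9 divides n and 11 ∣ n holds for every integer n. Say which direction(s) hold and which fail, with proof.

(→) This fails: take n = 7. Certainly 7 ∣ 7, but 9 ∤ 7.

(←) This fails: take n = 99. Both 9 ∣ 99 and 11 ∣ 99, yet 99 is not a multiple of 7 (since 99 = 14·7 + 1), so 7 ∤ 99.

Neither direction holds.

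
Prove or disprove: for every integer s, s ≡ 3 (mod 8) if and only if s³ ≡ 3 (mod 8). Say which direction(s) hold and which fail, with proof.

(→) Suppose s ≡ 3 (mod 8). Write s = 8j + 3. Then (8j + 3)³ = 512j³ + 576j² + 216j + 27 = 8(64j³ + 72j² + 27j + 3) + 3, so s³ ≡ 3 (mod 8).

(←) Conversely, suppose s³ ≡ 3 (mod 8). The only residue r in {0, …, 7} with r³ ≡ 3 (mod 8) is r = 3, so s ≡ 3 (mod 8).

Both implications hold.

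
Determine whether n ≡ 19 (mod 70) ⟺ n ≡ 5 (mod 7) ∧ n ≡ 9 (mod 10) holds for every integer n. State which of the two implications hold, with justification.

(⇒) Suppose n ≡ 19 (mod 70); write n = 70j + 19. Since 7 ∣ 70, reducing mod 7 gives n ≡ 19 ≡ 5 (mod 7); since 10 ∣ 70, reducing mod 10 gives n ≡ 19 ≡ 9 (mod 10).

(⇐) Conversely, if n ≡ 5 (mod 7) and n ≡ 9 (mod 10), then by the Chinese remainder theorem n ≡ 19 (mod 70). This is exactly n ≡ 19 (mod 70).

Both directions hold.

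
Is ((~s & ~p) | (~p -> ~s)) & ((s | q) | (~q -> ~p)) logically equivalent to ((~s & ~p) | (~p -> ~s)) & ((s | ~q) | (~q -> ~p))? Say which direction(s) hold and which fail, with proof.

Not equivalent: only (⇒) holds.

Forward direction. Assume the antecedent. If s is true, the antecedent forces (q = F, s = T, p = T) or (q = T, s = T, p = T), and the consequent holds there. If s is false, the consequent reduces to true regardless of the other variables. Either way the consequent holds.

Converse. This fails. Under q = F, s = F, p = T, the left side is false but the right side is true.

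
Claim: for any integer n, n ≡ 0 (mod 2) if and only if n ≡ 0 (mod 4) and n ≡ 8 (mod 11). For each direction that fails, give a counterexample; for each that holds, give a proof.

[⇒] This fails: n = 0 gives 0 ≡ 0 (mod 2) but 0 ≡ 0 (mod 11), so the conjunction on the right does not hold.

[⇐] Conversely, if n ≡ 0 (mod 4) and n ≡ 8 (mod 11), then by the Chinese remainder theorem n ≡ 8 (mod 44). Since 8 ≡ 0 (mod 2) and 2 ∣ 44, we get n ≡ 0 (mod 2).

Not equivalent: only (⇐) holds.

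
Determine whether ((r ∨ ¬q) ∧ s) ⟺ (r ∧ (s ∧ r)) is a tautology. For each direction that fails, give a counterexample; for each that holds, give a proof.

(⟸) Assume the antecedent. If r is true, the antecedent forces (r = T, q = F, s = T) or (r = T, q = T, s = T), and (r ∨ ¬q) ∧ s holds there. If r is false, the antecedent cannot hold. Either way (r ∨ ¬q) ∧ s holds.

(⟹) This fails. Under r = F, q = F, s = T, the left side is true but the right side is false.

(⇒) fails; (⇐) holds.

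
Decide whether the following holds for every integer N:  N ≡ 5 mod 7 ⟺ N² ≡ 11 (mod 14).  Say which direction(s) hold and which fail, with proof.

Neither direction holds.

[⇒] This fails: take N = 12. Then 12 ≡ 5 (mod 7), but 12² = 144 ≡ 4 (mod 14), not 11.

[⇐] This fails: take N = 9. Then 9² = 81 ≡ 11 (mod 14), yet 9 ≡ 2 (mod 7), not 5.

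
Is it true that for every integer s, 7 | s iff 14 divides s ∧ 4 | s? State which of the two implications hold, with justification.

(←) Suppose 14 ∣ s and 4 ∣ s. Any common multiple of 14 and 4 is a multiple of their lcm; here lcm(14, 4) = 14·4/gcd(14, 4) = 56/2 = 28, so 28 ∣ s. Since 7 ∣ 28, it follows that 7 ∣ s.

(→) This fails: take s = 7. Certainly 7 ∣ 7, but 14 ∤ 7.

The forward direction fails; the converse holds.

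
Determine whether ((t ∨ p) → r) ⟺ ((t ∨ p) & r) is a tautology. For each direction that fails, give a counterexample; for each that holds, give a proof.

Only the converse holds.

Forward direction. This fails. Under p = F, r = F, t = F, the left side is true but the right side is false.

Converse. Assume the antecedent. If p is true, the antecedent forces (p = T, r = T, t = F) or (p = T, r = T, t = T), and (t ∨ p) → r holds there. If p is false, the antecedent forces (p = F, r = T, t = T), and (t ∨ p) → r holds there. Either way (t ∨ p) → r holds.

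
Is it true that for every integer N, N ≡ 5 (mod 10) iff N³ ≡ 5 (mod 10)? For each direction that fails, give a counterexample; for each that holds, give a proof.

(⟹) Suppose N ≡ 5 (mod 10). Write N = 10j + 5. Then (10j + 5)³ = 1000j³ + 1500j² + 750j + 125 = 10(100j³ + 150j² + 75j + 12) + 5, so N³ ≡ 5 (mod 10).

(⟸) For the converse, argue contrapositively. If N ≢ 5 (mod 10), then N is congruent to one of 0, 1, 2, 3, 4, 6, 7, 8, 9 modulo 10, and these give N³ ≡ 0, 1, 8, 7, 4, 6, 3, 2, 9 respectively — never 5.

Both directions hold.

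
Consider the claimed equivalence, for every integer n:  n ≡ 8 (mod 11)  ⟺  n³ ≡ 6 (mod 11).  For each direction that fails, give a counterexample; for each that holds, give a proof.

(←) Suppose n³ ≡ 6 (mod 11). The only residue r in {0, …, 10} with r³ ≡ 6 (mod 11) is r = 8, so n ≡ 8 (mod 11).

(→) Suppose n ≡ 8 (mod 11). Write n = 11j + 8. Then (11j + 8)³ = 1331j³ + 2904j² + 2112j + 512 = 11(121j³ + 264j² + 192j + 46) + 6, so n³ ≡ 6 (mod 11).

Both implications hold.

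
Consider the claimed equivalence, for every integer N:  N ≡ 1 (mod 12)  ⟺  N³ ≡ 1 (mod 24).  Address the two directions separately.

(⇒) fails; (⇐) holds.

(⇐) The residues r modulo 24 with r³ ≡ 1 (mod 24) are exactly {1}, and each is ≡ 1 (mod 12).

(⇒) This fails: take N = 13. Then 13 ≡ 1 (mod 12), but 13³ = 2197 ≡ 13 (mod 24), not 1.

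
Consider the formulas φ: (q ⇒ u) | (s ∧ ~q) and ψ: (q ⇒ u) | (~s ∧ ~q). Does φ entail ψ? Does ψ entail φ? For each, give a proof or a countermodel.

The biconditional holds.

(⟹) Assume the antecedent. If u is true, (q ⇒ u) | (~s ∧ ~q) reduces to true regardless of the other variables. If u is false, the antecedent forces (u = F, q = F, s = F) or (u = F, q = F, s = T), and (q ⇒ u) | (~s ∧ ~q) holds there. Either way (q ⇒ u) | (~s ∧ ~q) holds.

(⟸) Assume the antecedent. If u is true, (q ⇒ u) | (s ∧ ~q) reduces to true regardless of the other variables. If u is false, the antecedent forces (u = F, q = F, s = F) or (u = F, q = F, s = T), and (q ⇒ u) | (s ∧ ~q) holds there. Either way (q ⇒ u) | (s ∧ ~q) holds.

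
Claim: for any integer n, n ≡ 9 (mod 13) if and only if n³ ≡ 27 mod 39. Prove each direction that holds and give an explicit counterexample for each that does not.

Both directions fail.

[⇒] This fails: take n = 22. Then 22 ≡ 9 (mod 13), but 22³ = 10648 ≡ 1 (mod 39), not 27.

[⇐] This fails: take n = 3. Then 3³ = 27 ≡ 27 (mod 39), yet 3 ≡ 3 (mod 13), not 9.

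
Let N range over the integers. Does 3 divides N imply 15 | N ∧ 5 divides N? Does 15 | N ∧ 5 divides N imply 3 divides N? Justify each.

The forward direction fails; the converse holds.

(⇐) Suppose 15 ∣ N and 5 ∣ N. Any common multiple of 15 and 5 is a multiple of their lcm; here lcm(15, 5) = 15·5/gcd(15, 5) = 75/5 = 15, so 15 ∣ N. Since 3 ∣ 15, it follows that 3 ∣ N.

(⇒) This fails: take N = 3. Certainly 3 ∣ 3, but 15 ∤ 3.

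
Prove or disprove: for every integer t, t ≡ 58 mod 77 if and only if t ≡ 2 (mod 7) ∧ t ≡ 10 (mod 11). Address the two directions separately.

(⇒) fails and (⇐) fails.

(→) This fails: t = 58 gives 58 ≡ 58 (mod 77) but 58 ≡ 3 (mod 11), so the conjunction on the right does not hold.

(←) This fails: t = 65 satisfies both congruences on the right (65 ≡ 2 mod 7 and 65 ≡ 10 mod 11) yet 65 ≡ 65 (mod 77), not 58.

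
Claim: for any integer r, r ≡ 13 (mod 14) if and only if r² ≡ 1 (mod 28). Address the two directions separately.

(⇒) Suppose r ≡ 13 (mod 14). Working modulo 28, r ∈ {13, 27}; for each such r, r² ≡ 1 (mod 28).

(⇐) This fails: take r = 1. Then 1² = 1 ≡ 1 (mod 28), yet 1 ≡ 1 (mod 14), not 13.

The forward direction holds; the converse fails.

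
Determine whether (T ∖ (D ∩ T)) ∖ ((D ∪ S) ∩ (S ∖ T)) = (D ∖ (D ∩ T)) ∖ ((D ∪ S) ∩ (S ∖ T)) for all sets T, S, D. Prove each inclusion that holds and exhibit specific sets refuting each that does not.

Forward inclusion. This inclusion fails. Take T = {1}, S = ∅, D = ∅; then 1 ∈ (T ∖ (D ∩ T)) ∖ ((D ∪ S) ∩ (S ∖ T)) but 1 ∉ (D ∖ (D ∩ T)) ∖ ((D ∪ S) ∩ (S ∖ T)).

Reverse inclusion. This inclusion fails. Take T = ∅, S = ∅, D = {1}; then 1 ∈ (D ∖ (D ∩ T)) ∖ ((D ∪ S) ∩ (S ∖ T)) but 1 ∉ (T ∖ (D ∩ T)) ∖ ((D ∪ S) ∩ (S ∖ T)).

Neither inclusion holds.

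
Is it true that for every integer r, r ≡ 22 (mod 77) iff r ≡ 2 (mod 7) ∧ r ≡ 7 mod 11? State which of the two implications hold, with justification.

Neither implication holds.

[⇒] This fails: r = 22 gives 22 ≡ 22 (mod 77) but 22 ≡ 1 (mod 7), so the conjunction on the right does not hold.

[⇐] This fails: r = 51 satisfies both congruences on the right (51 ≡ 2 mod 7 and 51 ≡ 7 mod 11) yet 51 ≡ 51 (mod 77), not 22.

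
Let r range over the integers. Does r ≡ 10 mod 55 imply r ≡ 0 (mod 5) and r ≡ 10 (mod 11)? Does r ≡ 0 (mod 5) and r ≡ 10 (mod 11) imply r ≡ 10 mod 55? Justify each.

Forward direction. Suppose r ≡ 10 (mod 55); write r = 55j + 10. Since 5 ∣ 55, reducing mod 5 gives r ≡ 10 ≡ 0 (mod 5); since 11 ∣ 55, reducing mod 11 gives r ≡ 10 (mod 11).

Converse. If r ≡ 0 (mod 5) and r ≡ 10 (mod 11), then by the Chinese remainder theorem r ≡ 10 (mod 55). This is exactly r ≡ 10 (mod 55).

Both implications hold.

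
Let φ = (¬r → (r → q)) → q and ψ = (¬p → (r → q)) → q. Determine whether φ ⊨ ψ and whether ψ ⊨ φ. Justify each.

(⇒) Assume the antecedent. If q is true, (¬p → (r → q)) → q reduces to true regardless of the other variables. If q is false, the antecedent cannot hold. Either way (¬p → (r → q)) → q holds.

(⇐) This fails. Under q = F, r = T, p = F, the left side is false but the right side is true.

Not equivalent: only (⇒) holds.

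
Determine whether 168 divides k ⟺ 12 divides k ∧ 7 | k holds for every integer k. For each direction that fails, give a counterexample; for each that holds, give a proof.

(⟹) If 168 ∣ k, write k = 168q. Since 168 = 14·12, k = 12·(14q), so 12 ∣ k; and since 168 = 24·7, k = 7·(24q), so 7 ∣ k.

(⟸) This fails: take k = 84. Both 12 ∣ 84 and 7 ∣ 84, yet 84 is not a multiple of 168 (since 84 = 0·168 + 84), so 168 ∤ 84.

(⇒) holds; (⇐) fails.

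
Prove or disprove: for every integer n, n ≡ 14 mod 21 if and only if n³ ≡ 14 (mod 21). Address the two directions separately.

[⇒] Suppose n ≡ 14 mod 21. Write n = 21j + 14. Then (21j + 14)³ = 9261j³ + 18522j² + 12348j + 2744 = 21(441j³ + 882j² + 588j + 130) + 14, so n³ ≡ 14 (mod 21).

[⇐] Conversely, suppose n³ ≡ 14 (mod 21). The only residue r in {0, …, 20} with r³ ≡ 14 (mod 21) is r = 14, so n ≡ 14 (mod 21).

Equivalent; both directions hold.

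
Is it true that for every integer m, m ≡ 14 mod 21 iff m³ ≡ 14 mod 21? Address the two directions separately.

(⇐) Suppose m³ ≡ 14 (mod 21). The only residue r in {0, …, 20} with r³ ≡ 14 (mod 21) is r = 14, so m ≡ 14 (mod 21).

(⇒) Suppose m ≡ 14 mod 21. Write m = 21j + 14. Then (21j + 14)³ = 9261j³ + 18522j² + 12348j + 2744 = 21(441j³ + 882j² + 588j + 130) + 14, so m³ ≡ 14 (mod 21).

Both directions hold; the statement is true.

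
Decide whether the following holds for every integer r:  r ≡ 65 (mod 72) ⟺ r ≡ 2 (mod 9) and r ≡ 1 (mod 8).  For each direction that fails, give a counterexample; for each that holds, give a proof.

(→) Suppose r ≡ 65 (mod 72); write r = 72j + 65. Since 9 ∣ 72, reducing mod 9 gives r ≡ 65 ≡ 2 (mod 9); since 8 ∣ 72, reducing mod 8 gives r ≡ 65 ≡ 1 (mod 8).

(←) Conversely, if r ≡ 2 (mod 9) and r ≡ 1 (mod 8), then by the Chinese remainder theorem r ≡ 65 (mod 72). This is exactly r ≡ 65 (mod 72).

Both directions hold; the statement is true.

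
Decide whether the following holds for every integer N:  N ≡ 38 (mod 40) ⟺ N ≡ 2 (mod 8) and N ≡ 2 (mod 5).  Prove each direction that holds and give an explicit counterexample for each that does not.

Neither implication holds.

[⇒] This fails: N = 38 gives 38 ≡ 38 (mod 40) but 38 ≡ 6 (mod 8), so the conjunction on the right does not hold.

[⇐] This fails: N = 2 satisfies both congruences on the right (2 ≡ 2 mod 8 and 2 ≡ 2 mod 5) yet 2 ≡ 2 (mod 40), not 38.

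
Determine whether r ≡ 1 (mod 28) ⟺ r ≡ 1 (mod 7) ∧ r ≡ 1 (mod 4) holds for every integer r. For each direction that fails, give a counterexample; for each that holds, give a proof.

Both directions hold; the statement is true.

Forward direction. Suppose r ≡ 1 (mod 28); write r = 28j + 1. Since 7 ∣ 28, reducing mod 7 gives r ≡ 1 (mod 7); since 4 ∣ 28, reducing mod 4 gives r ≡ 1 (mod 4).

Converse. If r ≡ 1 (mod 7) and r ≡ 1 (mod 4), then by the Chinese remainder theorem r ≡ 1 (mod 28). This is exactly r ≡ 1 (mod 28).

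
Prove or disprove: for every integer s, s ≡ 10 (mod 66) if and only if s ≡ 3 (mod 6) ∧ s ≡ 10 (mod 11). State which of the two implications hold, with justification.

[⇒] This fails: s = 10 gives 10 ≡ 10 (mod 66) but 10 ≡ 4 (mod 6), so the conjunction on the right does not hold.

[⇐] This fails: s = 21 satisfies both congruences on the right (21 ≡ 3 mod 6 and 21 ≡ 10 mod 11) yet 21 ≡ 21 (mod 66), not 10.

Both directions fail.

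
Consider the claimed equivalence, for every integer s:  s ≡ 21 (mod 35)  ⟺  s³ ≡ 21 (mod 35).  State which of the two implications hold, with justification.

Forward direction. Suppose s ≡ 21 (mod 35). Write s = 35j + 21. Then (35j + 21)³ = 42875j³ + 77175j² + 46305j + 9261 = 35(1225j³ + 2205j² + 1323j + 264) + 21, so s³ ≡ 21 (mod 35).

Converse. Suppose s³ ≡ 21 (mod 35). The only residue r in {0, …, 34} with r³ ≡ 21 (mod 35) is r = 21, so s ≡ 21 (mod 35).

Both directions hold; the statement is true.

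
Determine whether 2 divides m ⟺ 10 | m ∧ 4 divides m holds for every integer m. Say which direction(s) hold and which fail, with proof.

The forward direction fails; the converse holds.

[⇒] This fails: take m = 2. Certainly 2 ∣ 2, but 10 ∤ 2.

[⇐] Suppose 10 ∣ m and 4 ∣ m. Any common multiple of 10 and 4 is a multiple of their lcm; here lcm(10, 4) = 10·4/gcd(10, 4) = 40/2 = 20, so 20 ∣ m. Since 2 ∣ 20, it follows that 2 ∣ m.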